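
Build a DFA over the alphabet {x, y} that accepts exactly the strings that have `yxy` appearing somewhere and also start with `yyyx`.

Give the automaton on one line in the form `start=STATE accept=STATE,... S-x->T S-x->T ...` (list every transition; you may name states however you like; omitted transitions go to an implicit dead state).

Build one automaton per condition and run them in lockstep. The first has 4 states tracking whether and how much of `yxy` has been seen; the second has 6 states tracking whether the input so far still matches the prefix `yyyx`. A product state is a pair (one from each), accepting exactly when both do. Minimizing collapses redundant product states.
With 9 states:
       x  y 
>  A   B  C 
   B   B  B 
   C   B  D 
   D   B  E 
   E   F  B 
   F   G  H 
   G   G  I 
 * H   H  H 
   I   F  I 
(> = start, * = accepting)

start=A accept=H A-x->B A-y->C B-x->B B-y->B C-x->B C-y->D D-x->B D-y->E E-x->F E-y->B F-x->G F-y->H G-x->G G-y->I H-x->H H-y->H I-x->F I-y->I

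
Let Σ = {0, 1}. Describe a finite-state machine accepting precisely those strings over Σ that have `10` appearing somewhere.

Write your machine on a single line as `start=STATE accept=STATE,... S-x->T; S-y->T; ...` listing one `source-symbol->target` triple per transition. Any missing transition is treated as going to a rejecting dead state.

States A..B record the length of the longest prefix of `10` that matches the current input suffix. Reaching C means `10` has been seen, and we stay there forever. Accept from C.
With 3 states:
       0  1 
>  A   A  B 
   B   C  B 
 * C   C  C 
(> = start, * = accepting)

start=A; accept=C; A-0->A; A-1->B; B-0->C; B-1->B; C-0->C; C-1->C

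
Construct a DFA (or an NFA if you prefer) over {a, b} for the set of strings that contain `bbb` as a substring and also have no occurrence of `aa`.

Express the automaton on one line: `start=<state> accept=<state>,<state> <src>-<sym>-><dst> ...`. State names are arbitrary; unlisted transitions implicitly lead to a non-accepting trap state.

Build one automaton per condition and run them in lockstep. One (4 states) tracks whether and how much of `bbb` has been seen; the other (3 states) tracks partial matches of the forbidden pattern `aa`. Each combined state is a pair, one component from each; accept when both components accept. Minimizing collapses redundant product states.
A 7-state machine:
        a   b  
>  S0   S1  S2 
   S1   S3  S2 
   S2   S1  S4 
   S3   S3  S3 
   S4   S1  S5 
 * S5   S6  S5 
 * S6   S3  S5 
(> = start, * = accepting)

start=S0 accept=S5,S6 S0-a->S1 S0-b->S2 S1-a->S3 S1-b->S2 S2-a->S1 S2-b->S4 S3-a->S3 S3-b->S3 S4-a->S1 S4-b->S5 S5-a->S6 S5-b->S5 S6-a->S3 S6-b->S5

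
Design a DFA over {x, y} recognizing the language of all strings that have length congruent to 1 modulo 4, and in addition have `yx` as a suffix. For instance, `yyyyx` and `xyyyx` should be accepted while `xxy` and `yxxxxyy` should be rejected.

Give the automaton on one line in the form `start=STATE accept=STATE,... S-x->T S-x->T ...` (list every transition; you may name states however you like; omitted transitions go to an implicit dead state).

start=q0 accept=q5 q0-x->q1 q0-y->q1 q1-x->q2 q1-y->q2 q2-x->q3 q2-y->q3 q3-x->q0 q3-y->q4 q4-x->q5 q4-y->q1 q5-x->q2 q5-y->q2

Handle the two conditions separately and then intersect. The first has 4 states tracking the input length modulo 4; the second has 3 states tracking how much of the suffix `yx` has currently been matched. A product state is a pair (one from each), accepting exactly when both do. Minimizing collapses redundant product states.
A 6-state machine:
        x   y  
>  q0   q1  q1 
   q1   q2  q2 
   q2   q3  q3 
   q3   q0  q4 
   q4   q5  q1 
 * q5   q2  q2 
(> = start, * = accepting)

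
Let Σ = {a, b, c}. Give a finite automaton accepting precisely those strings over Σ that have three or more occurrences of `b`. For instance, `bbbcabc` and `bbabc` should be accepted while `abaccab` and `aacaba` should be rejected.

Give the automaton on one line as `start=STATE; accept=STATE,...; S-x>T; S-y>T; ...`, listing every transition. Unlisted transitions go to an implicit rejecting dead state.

start=q0; accept=q3,q4; q0-a>q0; q0-b>q1; q0-c>q0; q1-a>q1; q1-b>q2; q1-c>q1; q2-a>q2; q2-b>q3; q2-c>q2; q3-a>q3; q3-b>q4; q3-c>q3; q4-a>q4; q4-b>q4; q4-c>q4

Only the number of `b`s matters, and only up to 4. Make a chain q0 → q1 → q2 → q3 → q4 advanced by each `b` (with q4 absorbing); every other symbol self-loops. The accepting set is {q3, q4}.
5 states suffice.
        a   b   c  
>  q0   q0  q1  q0 
   q1   q1  q2  q1 
   q2   q2  q3  q2 
 * q3   q3  q4  q3 
 * q4   q4  q4  q4 
(> = start, * = accepting)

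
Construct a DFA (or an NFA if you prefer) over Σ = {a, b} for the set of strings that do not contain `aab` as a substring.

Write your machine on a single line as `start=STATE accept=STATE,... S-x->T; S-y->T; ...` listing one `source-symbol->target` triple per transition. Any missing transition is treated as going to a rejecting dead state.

start=q0; accept=q0,q1,q2; q0-a->q1; q0-b->q0; q1-a->q2; q1-b->q0; q2-a->q2; q2-b->q3; q3-a->q3; q3-b->q3

Track partial matches of the forbidden pattern `aab`. State q3 is a dead state reached once `aab` has occurred; every other state accepts. q0 means no part of `aab` is currently matched.
4 states suffice.
        a   b  
>* q0   q1  q0 
 * q1   q2  q0 
 * q2   q2  q3 
   q3   q3  q3 
(> = start, * = accepting)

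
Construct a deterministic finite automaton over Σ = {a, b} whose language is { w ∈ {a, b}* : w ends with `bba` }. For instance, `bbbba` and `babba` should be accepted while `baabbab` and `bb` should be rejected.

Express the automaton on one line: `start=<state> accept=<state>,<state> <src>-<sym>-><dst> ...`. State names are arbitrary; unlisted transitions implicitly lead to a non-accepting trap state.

start=S0 accept=S3 S0-a->S0 S0-b->S1 S1-a->S0 S1-b->S2 S2-a->S3 S2-b->S2 S3-a->S0 S3-b->S1

Remember how much of `bba` the current input suffix matches. State S0 means no match yet; S1 means the last symbol is `b`; S2 means the last 2 symbols are `bb`; S3 means the last 3 symbols are `bba`. Only S3 accepts. On a mismatch, fall back to the longest proper suffix that is still a prefix of `bba`.
With 4 states:
        a   b  
>  S0   S0  S1 
   S1   S0  S2 
   S2   S3  S2 
 * S3   S0  S1 
(> = start, * = accepting)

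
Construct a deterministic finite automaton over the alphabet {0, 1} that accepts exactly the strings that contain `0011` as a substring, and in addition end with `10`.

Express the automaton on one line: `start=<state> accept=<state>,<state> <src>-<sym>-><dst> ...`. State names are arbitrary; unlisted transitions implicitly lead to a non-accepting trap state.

start=q0 accept=q5 q0-0->q1 q0-1->q0 q1-0->q2 q1-1->q0 q2-0->q2 q2-1->q3 q3-0->q1 q3-1->q4 q4-0->q5 q4-1->q4 q5-0->q6 q5-1->q4 q6-0->q6 q6-1->q4

Build one automaton per condition and run them in lockstep. One (5 states) tracks whether and how much of `0011` has been seen; the other (3 states) tracks how much of the suffix `10` has currently been matched. Each combined state is a pair, one component from each; accept when both components accept. After merging equivalent states the machine shrinks.
        0   1  
>  q0   q1  q0 
   q1   q2  q0 
   q2   q2  q3 
   q3   q1  q4 
   q4   q5  q4 
 * q5   q6  q4 
   q6   q6  q4 
(> = start, * = accepting)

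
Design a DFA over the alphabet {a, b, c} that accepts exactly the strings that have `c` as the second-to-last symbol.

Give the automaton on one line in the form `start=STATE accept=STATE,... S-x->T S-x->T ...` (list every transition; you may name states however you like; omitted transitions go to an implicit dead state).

Because acceptance depends on a position counted from the end, the machine has to buffer the most recent 2 symbols. Make each state the string of the last up-to-2 symbols read; on input `x` shift the window left and append `x`. Accept when the buffered window has length 2 and begins with `c`.
With 13 states:
          a    b    c  
>  s0     s1   s2   s3 
   s1     s4   s5   s6 
   s2     s7   s8   s9 
   s3    s10  s11  s12 
   s4     s4   s5   s6 
   s5     s7   s8   s9 
   s6    s10  s11  s12 
   s7     s4   s5   s6 
   s8     s7   s8   s9 
   s9    s10  s11  s12 
 * s10    s4   s5   s6 
 * s11    s7   s8   s9 
 * s12   s10  s11  s12 
(> = start, * = accepting)

start=s0 accept=s10,s11,s12 s0-a->s1 s0-b->s2 s0-c->s3 s1-a->s4 s1-b->s5 s1-c->s6 s2-a->s7 s2-b->s8 s2-c->s9 s3-a->s10 s3-b->s11 s3-c->s12 s4-a->s4 s4-b->s5 s4-c->s6 s5-a->s7 s5-b->s8 s5-c->s9 s6-a->s10 s6-b->s11 s6-c->s12 s7-a->s4 s7-b->s5 s7-c->s6 s8-a->s7 s8-b->s8 s8-c->s9 s9-a->s10 s9-b->s11 s9-c->s12 s10-a->s4 s10-b->s5 s10-c->s6 s11-a->s7 s11-b->s8 s11-c->s9 s12-a->s10 s12-b->s11 s12-c->s12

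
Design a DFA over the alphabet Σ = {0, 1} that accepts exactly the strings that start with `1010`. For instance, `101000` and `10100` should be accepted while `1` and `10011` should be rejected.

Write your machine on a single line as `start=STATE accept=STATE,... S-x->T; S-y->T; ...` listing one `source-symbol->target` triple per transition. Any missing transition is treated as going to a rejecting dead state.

start=S0; accept=S4; S0-0->S5; S0-1->S1; S1-0->S2; S1-1->S5; S2-0->S5; S2-1->S3; S3-0->S4; S3-1->S5; S4-0->S4; S4-1->S4; S5-0->S5; S5-1->S5

Check the first 4 symbols one by one: S0 through S3 record how many have matched `1010` so far; any wrong symbol goes to the dead state S5. After all 4 match we enter the accepting sink S4.
        0   1  
>  S0   S5  S1 
   S1   S2  S5 
   S2   S5  S3 
   S3   S4  S5 
 * S4   S4  S4 
   S5   S5  S5 
(> = start, * = accepting)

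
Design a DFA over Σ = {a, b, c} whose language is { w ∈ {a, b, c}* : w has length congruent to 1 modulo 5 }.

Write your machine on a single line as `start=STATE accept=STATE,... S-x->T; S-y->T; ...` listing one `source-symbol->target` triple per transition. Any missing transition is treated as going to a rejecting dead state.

Count input length modulo 5: every symbol advances one step around the cycle s0 → s1 → s2 → s3 → s4 → s0. Accept at s1.
A 5-state machine:
        a   b   c  
>  s0   s1  s1  s1 
 * s1   s2  s2  s2 
   s2   s3  s3  s3 
   s3   s4  s4  s4 
   s4   s0  s0  s0 
(> = start, * = accepting)

start=s0; accept=s1; s0-a->s1; s0-b->s1; s0-c->s1; s1-a->s2; s1-b->s2; s1-c->s2; s2-a->s3; s2-b->s3; s2-c->s3; s3-a->s4; s3-b->s4; s3-c->s4; s4-a->s0; s4-b->s0; s4-c->s0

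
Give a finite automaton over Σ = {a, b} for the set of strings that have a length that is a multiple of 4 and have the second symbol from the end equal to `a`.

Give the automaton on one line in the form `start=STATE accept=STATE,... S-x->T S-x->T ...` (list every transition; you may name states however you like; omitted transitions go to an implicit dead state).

Run two small machines in parallel and take their product. One (4 states) tracks the input length modulo 4; the other (7 states) tracks the last 2 symbols read. Each combined state is a pair, one component from each; accept when both components accept.
          a    b  
>  q0     q1   q2 
   q1     q3   q4 
   q2     q5   q6 
   q3     q7   q8 
   q4     q9  q10 
   q5     q7   q8 
   q6     q9  q10 
   q7    q11  q12 
   q8    q13  q14 
   q9    q11  q12 
   q10   q13  q14 
 * q11   q15  q16 
 * q12   q17  q18 
   q13   q15  q16 
   q14   q17  q18 
   q15    q3   q4 
   q16    q5   q6 
   q17    q3   q4 
   q18    q5   q6 
(> = start, * = accepting)

start=q0 accept=q11,q12 q0-a->q1 q0-b->q2 q1-a->q3 q1-b->q4 q2-a->q5 q2-b->q6 q3-a->q7 q3-b->q8 q4-a->q9 q4-b->q10 q5-a->q7 q5-b->q8 q6-a->q9 q6-b->q10 q7-a->q11 q7-b->q12 q8-a->q13 q8-b->q14 q9-a->q11 q9-b->q12 q10-a->q13 q10-b->q14 q11-a->q15 q11-b->q16 q12-a->q17 q12-b->q18 q13-a->q15 q13-b->q16 q14-a->q17 q14-b->q18 q15-a->q3 q15-b->q4 q16-a->q5 q16-b->q6 q17-a->q3 q17-b->q4 q18-a->q5 q18-b->q6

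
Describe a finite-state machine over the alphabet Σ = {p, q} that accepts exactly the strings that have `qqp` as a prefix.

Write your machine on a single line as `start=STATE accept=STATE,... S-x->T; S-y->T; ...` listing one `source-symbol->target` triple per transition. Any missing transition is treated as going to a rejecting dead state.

start=s0; accept=s3; s0-p->s4; s0-q->s1; s1-p->s4; s1-q->s2; s2-p->s3; s2-q->s4; s3-p->s3; s3-q->s3; s4-p->s4; s4-q->s4

Walk along `qqp` while the input agrees: from s0 take `q` to s1, and so on. Any deviation drops to the rejecting sink s4. Once s3 is reached the prefix is confirmed and every continuation is accepted.
A 5-state machine:
        p   q  
>  s0   s4  s1 
   s1   s4  s2 
   s2   s3  s4 
 * s3   s3  s3 
   s4   s4  s4 
(> = start, * = accepting)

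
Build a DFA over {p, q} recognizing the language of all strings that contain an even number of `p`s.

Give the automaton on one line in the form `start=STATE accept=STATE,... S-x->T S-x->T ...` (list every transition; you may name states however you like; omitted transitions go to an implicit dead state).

The only thing that matters is how many `p`s have appeared, reduced mod 2. Use one state per residue: S0 for 0, …, S1 for 1. Reading `p` moves to the next residue; anything else stays put. S0 is accepting.
With 2 states:
        p   q  
>* S0   S1  S0 
   S1   S0  S1 
(> = start, * = accepting)

start=S0 accept=S0 S0-p->S1 S0-q->S0 S1-p->S0 S1-q->S1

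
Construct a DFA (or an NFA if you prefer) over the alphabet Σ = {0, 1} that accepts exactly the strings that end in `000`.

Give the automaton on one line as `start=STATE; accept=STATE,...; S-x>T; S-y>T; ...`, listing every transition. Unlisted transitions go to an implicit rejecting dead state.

Remember how much of `000` the current input suffix matches. State A means no match yet; B means the last symbol is `0`; C means the last 2 symbols are `00`; D means the last 3 symbols are `000`. Only D accepts. On a mismatch, fall back to the longest proper suffix that is still a prefix of `000`.
A 4-state machine:
       0  1 
>  A   B  A 
   B   C  A 
   C   D  A 
 * D   D  A 
(> = start, * = accepting)

start=A; accept=D; A-0>B; A-1>A; B-0>C; B-1>A; C-0>D; C-1>A; D-0>D; D-1>A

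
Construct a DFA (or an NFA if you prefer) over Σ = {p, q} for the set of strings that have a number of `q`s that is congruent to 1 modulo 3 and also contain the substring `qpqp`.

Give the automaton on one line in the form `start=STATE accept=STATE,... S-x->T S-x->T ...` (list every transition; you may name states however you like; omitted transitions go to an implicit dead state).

Run two small machines in parallel and take their product. One (3 states) tracks the count of `q`s modulo 3; the other (5 states) tracks whether and how much of `qpqp` has been seen. Each combined state is a pair, one component from each; accept when both components accept.
       p  q 
>  A   A  B 
   B   C  D 
   C   E  F 
   D   G  H 
   E   E  D 
   F   I  H 
   G   J  K 
   H   L  B 
   I   I  M 
   J   J  H 
   K   M  B 
   L   A  N 
   M   M  O 
   N   O  D 
 * O   O  I 
(> = start, * = accepting)

start=A accept=O A-p->A A-q->B B-p->C B-q->D C-p->E C-q->F D-p->G D-q->H E-p->E E-q->D F-p->I F-q->H G-p->J G-q->K H-p->L H-q->B I-p->I I-q->M J-p->J J-q->H K-p->M K-q->B L-p->A L-q->N M-p->M M-q->O N-p->O N-q->D O-p->O O-q->I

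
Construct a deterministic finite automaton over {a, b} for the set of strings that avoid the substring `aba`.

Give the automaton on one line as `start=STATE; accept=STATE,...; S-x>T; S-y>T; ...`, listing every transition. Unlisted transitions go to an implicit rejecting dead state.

start=q0; accept=q0,q1,q2; q0-a>q1; q0-b>q0; q1-a>q1; q1-b>q2; q2-a>q3; q2-b>q0; q3-a>q3; q3-b>q3

Track partial matches of the forbidden pattern `aba`. State q3 is a dead state reached once `aba` has occurred; every other state accepts. q0 means no part of `aba` is currently matched.
        a   b  
>* q0   q1  q0 
 * q1   q1  q2 
 * q2   q3  q0 
   q3   q3  q3 
(> = start, * = accepting)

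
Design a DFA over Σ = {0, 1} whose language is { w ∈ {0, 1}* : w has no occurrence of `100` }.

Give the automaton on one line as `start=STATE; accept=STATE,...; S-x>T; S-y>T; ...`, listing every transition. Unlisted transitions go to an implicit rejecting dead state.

start=S0; accept=S0,S1,S2; S0-0>S0; S0-1>S1; S1-0>S2; S1-1>S1; S2-0>S3; S2-1>S1; S3-0>S3; S3-1>S3

This is the complement of 'contains `100`'. Use the same substring-matching states — S0 through S3 holding how much of `100` has just been matched — but flip the accepting set: everything except the trap S3 accepts.
A 4-state machine:
        0   1  
>* S0   S0  S1 
 * S1   S2  S1 
 * S2   S3  S1 
   S3   S3  S3 
(> = start, * = accepting)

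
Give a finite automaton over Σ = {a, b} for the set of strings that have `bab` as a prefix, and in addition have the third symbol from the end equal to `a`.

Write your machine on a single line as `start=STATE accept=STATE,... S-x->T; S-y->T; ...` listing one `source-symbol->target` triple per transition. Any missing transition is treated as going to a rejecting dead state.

start=s0; accept=s5,s6,s10,s11; s0-a->s1; s0-b->s2; s1-a->s1; s1-b->s1; s2-a->s3; s2-b->s1; s3-a->s1; s3-b->s4; s4-a->s5; s4-b->s6; s5-a->s7; s5-b->s4; s6-a->s8; s6-b->s9; s7-a->s10; s7-b->s11; s8-a->s7; s8-b->s4; s9-a->s8; s9-b->s9; s10-a->s10; s10-b->s11; s11-a->s5; s11-b->s6

Handle the two conditions separately and then intersect. One (5 states) tracks whether the input so far still matches the prefix `bab`; the other (15 states) tracks the last 3 symbols read. Each combined state is a pair, one component from each; accept when both components accept. Equivalent product states are then merged.
          a    b  
>  s0     s1   s2 
   s1     s1   s1 
   s2     s3   s1 
   s3     s1   s4 
   s4     s5   s6 
 * s5     s7   s4 
 * s6     s8   s9 
   s7    s10  s11 
   s8     s7   s4 
   s9     s8   s9 
 * s10   s10  s11 
 * s11    s5   s6 
(> = start, * = accepting)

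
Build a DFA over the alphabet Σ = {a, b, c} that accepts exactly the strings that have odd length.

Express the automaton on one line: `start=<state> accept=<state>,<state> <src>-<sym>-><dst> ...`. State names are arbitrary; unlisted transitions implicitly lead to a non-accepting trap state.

Count input length modulo 2: every symbol advances one step around the cycle S0 → S1 → S0. Accept at S1.
2 states suffice.
        a   b   c  
>  S0   S1  S1  S1 
 * S1   S0  S0  S0 
(> = start, * = accepting)

start=S0 accept=S1 S0-a->S1 S0-b->S1 S0-c->S1 S1-a->S0 S1-b->S0 S1-c->S0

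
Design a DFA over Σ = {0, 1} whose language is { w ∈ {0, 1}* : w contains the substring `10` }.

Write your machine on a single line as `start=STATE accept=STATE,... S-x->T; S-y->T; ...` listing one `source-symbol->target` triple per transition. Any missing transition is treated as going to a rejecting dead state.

States q0..q1 record the length of the longest prefix of `10` that matches the current input suffix. Reaching q2 means `10` has been seen, and we stay there forever. Accept from q2.
3 states suffice.
        0   1  
>  q0   q0  q1 
   q1   q2  q1 
 * q2   q2  q2 
(> = start, * = accepting)

start=q0; accept=q2; q0-0->q0; q0-1->q1; q1-0->q2; q1-1->q1; q2-0->q2; q2-1->q2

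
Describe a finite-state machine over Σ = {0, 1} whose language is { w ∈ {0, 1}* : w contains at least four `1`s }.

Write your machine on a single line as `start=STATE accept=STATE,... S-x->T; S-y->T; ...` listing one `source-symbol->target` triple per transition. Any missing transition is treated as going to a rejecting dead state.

start=s0; accept=s4,s5; s0-0->s0; s0-1->s1; s1-0->s1; s1-1->s2; s2-0->s2; s2-1->s3; s3-0->s3; s3-1->s4; s4-0->s4; s4-1->s5; s5-0->s5; s5-1->s5

Only the number of `1`s matters, and only up to 5. Make a chain s0 → s1 → s2 → s3 → s4 → s5 advanced by each `1` (with s5 absorbing); every other symbol self-loops. The accepting set is {s4, s5}.
A 6-state machine:
        0   1  
>  s0   s0  s1 
   s1   s1  s2 
   s2   s2  s3 
   s3   s3  s4 
 * s4   s4  s5 
 * s5   s5  s5 
(> = start, * = accepting)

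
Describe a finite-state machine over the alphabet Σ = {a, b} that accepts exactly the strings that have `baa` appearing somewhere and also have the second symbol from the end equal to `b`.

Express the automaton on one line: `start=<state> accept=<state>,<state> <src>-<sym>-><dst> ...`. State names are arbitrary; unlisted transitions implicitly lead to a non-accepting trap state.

start=q0 accept=q5,q6 q0-a->q0 q0-b->q1 q1-a->q2 q1-b->q1 q2-a->q3 q2-b->q1 q3-a->q3 q3-b->q4 q4-a->q5 q4-b->q6 q5-a->q3 q5-b->q4 q6-a->q5 q6-b->q6

Build one automaton per condition and run them in lockstep. One (4 states) tracks whether and how much of `baa` has been seen; the other (7 states) tracks the last 2 symbols read. Each combined state is a pair, one component from each; accept when both components accept. After merging equivalent states the machine shrinks.
7 states suffice.
        a   b  
>  q0   q0  q1 
   q1   q2  q1 
   q2   q3  q1 
   q3   q3  q4 
   q4   q5  q6 
 * q5   q3  q4 
 * q6   q5  q6 
(> = start, * = accepting)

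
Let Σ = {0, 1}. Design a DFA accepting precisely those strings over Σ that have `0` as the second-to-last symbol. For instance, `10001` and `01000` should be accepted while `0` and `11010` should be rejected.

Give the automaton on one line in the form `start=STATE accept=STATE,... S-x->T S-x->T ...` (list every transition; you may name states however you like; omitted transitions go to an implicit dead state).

Because acceptance depends on a position counted from the end, the machine has to buffer the most recent 2 symbols. Make each state the string of the last up-to-2 symbols read; on input `x` shift the window left and append `x`. Accept when the buffered window has length 2 and begins with `0`.
With 7 states:
       0  1 
>  A   B  C 
   B   D  E 
   C   F  G 
 * D   D  E 
 * E   F  G 
   F   D  E 
   G   F  G 
(> = start, * = accepting)

start=A accept=D,E A-0->B A-1->C B-0->D B-1->E C-0->F C-1->G D-0->D D-1->E E-0->F E-1->G F-0->D F-1->E G-0->F G-1->G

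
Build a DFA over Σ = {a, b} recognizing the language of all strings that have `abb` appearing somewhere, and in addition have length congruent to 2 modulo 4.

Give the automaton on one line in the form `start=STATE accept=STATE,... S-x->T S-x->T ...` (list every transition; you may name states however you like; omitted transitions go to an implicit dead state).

start=q0 accept=q15 q0-a->q1 q0-b->q2 q1-a->q3 q1-b->q4 q2-a->q3 q2-b->q5 q3-a->q6 q3-b->q7 q4-a->q6 q4-b->q8 q5-a->q6 q5-b->q9 q6-a->q10 q6-b->q11 q7-a->q10 q7-b->q12 q8-a->q12 q8-b->q12 q9-a->q10 q9-b->q0 q10-a->q1 q10-b->q13 q11-a->q1 q11-b->q14 q12-a->q14 q12-b->q14 q13-a->q3 q13-b->q15 q14-a->q15 q14-b->q15 q15-a->q8 q15-b->q8

Handle the two conditions separately and then intersect. One (4 states) tracks whether and how much of `abb` has been seen; the other (4 states) tracks the input length modulo 4. Each combined state is a pair, one component from each; accept when both components accept.
With 16 states:
          a    b  
>  q0     q1   q2 
   q1     q3   q4 
   q2     q3   q5 
   q3     q6   q7 
   q4     q6   q8 
   q5     q6   q9 
   q6    q10  q11 
   q7    q10  q12 
   q8    q12  q12 
   q9    q10   q0 
   q10    q1  q13 
   q11    q1  q14 
   q12   q14  q14 
   q13    q3  q15 
   q14   q15  q15 
 * q15    q8   q8 
(> = start, * = accepting)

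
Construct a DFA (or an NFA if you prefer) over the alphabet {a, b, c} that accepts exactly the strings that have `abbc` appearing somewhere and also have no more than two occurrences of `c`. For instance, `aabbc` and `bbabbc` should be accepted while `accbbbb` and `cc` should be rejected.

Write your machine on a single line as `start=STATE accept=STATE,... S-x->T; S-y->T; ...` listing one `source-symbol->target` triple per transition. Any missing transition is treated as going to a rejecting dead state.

Run two small machines in parallel and take their product. The first has 5 states tracking whether and how much of `abbc` has been seen; the second has 4 states tracking the count of `c`s, saturating at 3. A product state is a pair (one from each), accepting exactly when both do.
19 states suffice.
          a    b    c  
>  S0     S1   S0   S2 
   S1     S1   S3   S2 
   S2     S4   S2   S5 
   S3     S1   S6   S2 
   S4     S4   S7   S5 
   S5     S8   S5   S9 
   S6     S1   S0  S10 
   S7     S4  S11   S5 
   S8     S8  S12   S9 
   S9    S13   S9   S9 
 * S10   S10  S10  S14 
   S11    S4   S2  S14 
   S12    S8  S15   S9 
   S13   S13  S16   S9 
 * S14   S14  S14  S17 
   S15    S8   S5  S17 
   S16   S13  S18   S9 
   S17   S17  S17  S17 
   S18   S13   S9  S17 
(> = start, * = accepting)

start=S0; accept=S10,S14; S0-a->S1; S0-b->S0; S0-c->S2; S1-a->S1; S1-b->S3; S1-c->S2; S2-a->S4; S2-b->S2; S2-c->S5; S3-a->S1; S3-b->S6; S3-c->S2; S4-a->S4; S4-b->S7; S4-c->S5; S5-a->S8; S5-b->S5; S5-c->S9; S6-a->S1; S6-b->S0; S6-c->S10; S7-a->S4; S7-b->S11; S7-c->S5; S8-a->S8; S8-b->S12; S8-c->S9; S9-a->S13; S9-b->S9; S9-c->S9; S10-a->S10; S10-b->S10; S10-c->S14; S11-a->S4; S11-b->S2; S11-c->S14; S12-a->S8; S12-b->S15; S12-c->S9; S13-a->S13; S13-b->S16; S13-c->S9; S14-a->S14; S14-b->S14; S14-c->S17; S15-a->S8; S15-b->S5; S15-c->S17; S16-a->S13; S16-b->S18; S16-c->S9; S17-a->S17; S17-b->S17; S17-c->S17; S18-a->S13; S18-b->S9; S18-c->S17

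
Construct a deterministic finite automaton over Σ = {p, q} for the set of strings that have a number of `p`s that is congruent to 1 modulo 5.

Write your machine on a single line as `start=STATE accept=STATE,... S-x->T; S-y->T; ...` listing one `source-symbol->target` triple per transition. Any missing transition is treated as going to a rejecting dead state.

Keep the running count of `p`s modulo 5: each `p` advances along the cycle S0 → S1 → S2 → S3 → S4 → S0 while other symbols loop. Accept at S1.
A 5-state machine:
        p   q  
>  S0   S1  S0 
 * S1   S2  S1 
   S2   S3  S2 
   S3   S4  S3 
   S4   S0  S4 
(> = start, * = accepting)

start=S0; accept=S1; S0-p->S1; S0-q->S0; S1-p->S2; S1-q->S1; S2-p->S3; S2-q->S2; S3-p->S4; S3-q->S3; S4-p->S0; S4-q->S4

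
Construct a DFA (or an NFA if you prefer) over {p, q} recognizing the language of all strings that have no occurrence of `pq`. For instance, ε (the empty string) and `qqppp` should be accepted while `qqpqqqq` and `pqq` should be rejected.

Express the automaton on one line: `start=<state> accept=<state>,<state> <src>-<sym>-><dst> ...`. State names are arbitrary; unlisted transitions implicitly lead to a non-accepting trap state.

This is the complement of 'contains `pq`'. Use the same substring-matching states — S0 through S2 holding how much of `pq` has just been matched — but flip the accepting set: everything except the trap S2 accepts.
        p   q  
>* S0   S1  S0 
 * S1   S1  S2 
   S2   S2  S2 
(> = start, * = accepting)

start=S0 accept=S0,S1 S0-p->S1 S0-q->S0 S1-p->S1 S1-q->S2 S2-p->S2 S2-q->S2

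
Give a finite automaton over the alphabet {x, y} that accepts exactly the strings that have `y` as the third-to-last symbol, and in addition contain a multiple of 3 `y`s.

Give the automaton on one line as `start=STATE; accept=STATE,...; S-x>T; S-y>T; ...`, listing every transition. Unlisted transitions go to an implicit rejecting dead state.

start=A; accept=G,J,K,N; A-x>A; A-y>B; B-x>C; B-y>D; C-x>C; C-y>E; D-x>F; D-y>G; E-x>F; E-y>H; F-x>I; F-y>J; G-x>K; G-y>B; H-x>K; H-y>B; I-x>I; I-y>L; J-x>M; J-y>B; K-x>N; K-y>B; L-x>M; L-y>B; M-x>N; M-y>B; N-x>A; N-y>B

Handle the two conditions separately and then intersect. One (15 states) tracks the last 3 symbols read; the other (3 states) tracks the count of `y`s modulo 3. Each combined state is a pair, one component from each; accept when both components accept. Equivalent product states are then merged.
14 states suffice.
       x  y 
>  A   A  B 
   B   C  D 
   C   C  E 
   D   F  G 
   E   F  H 
   F   I  J 
 * G   K  B 
   H   K  B 
   I   I  L 
 * J   M  B 
 * K   N  B 
   L   M  B 
   M   N  B 
 * N   A  B 
(> = start, * = accepting)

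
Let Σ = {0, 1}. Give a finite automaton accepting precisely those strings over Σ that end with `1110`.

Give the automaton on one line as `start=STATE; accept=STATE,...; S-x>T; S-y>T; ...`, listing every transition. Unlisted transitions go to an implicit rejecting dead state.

Remember how much of `1110` the current input suffix matches. State A means no match yet; B means the last symbol is `1`; C means the last 2 symbols are `11`; D means the last 3 symbols are `111`; E means the last 4 symbols are `1110`. Only E accepts. On a mismatch, fall back to the longest proper suffix that is still a prefix of `1110`.
5 states suffice.
       0  1 
>  A   A  B 
   B   A  C 
   C   A  D 
   D   E  D 
 * E   A  B 
(> = start, * = accepting)

start=A; accept=E; A-0>A; A-1>B; B-0>A; B-1>C; C-0>A; C-1>D; D-0>E; D-1>D; E-0>A; E-1>B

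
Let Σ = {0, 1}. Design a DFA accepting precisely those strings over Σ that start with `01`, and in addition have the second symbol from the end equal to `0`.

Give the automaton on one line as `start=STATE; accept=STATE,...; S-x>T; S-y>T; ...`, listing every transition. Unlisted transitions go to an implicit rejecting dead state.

Run two small machines in parallel and take their product. The first has 4 states tracking whether the input so far still matches the prefix `01`; the second has 7 states tracking the last 2 symbols read. A product state is a pair (one from each), accepting exactly when both do.
With 11 states:
       0  1 
>  A   B  C 
   B   D  E 
   C   F  G 
   D   D  H 
 * E   I  J 
   F   D  H 
   G   F  G 
   H   F  G 
   I   K  E 
   J   I  J 
 * K   K  E 
(> = start, * = accepting)

start=A; accept=E,K; A-0>B; A-1>C; B-0>D; B-1>E; C-0>F; C-1>G; D-0>D; D-1>H; E-0>I; E-1>J; F-0>D; F-1>H; G-0>F; G-1>G; H-0>F; H-1>G; I-0>K; I-1>E; J-0>I; J-1>J; K-0>K; K-1>E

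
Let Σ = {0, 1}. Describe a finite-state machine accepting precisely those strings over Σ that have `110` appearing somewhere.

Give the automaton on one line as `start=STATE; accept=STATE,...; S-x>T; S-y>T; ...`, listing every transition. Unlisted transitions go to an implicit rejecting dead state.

States q0..q2 record the length of the longest prefix of `110` that matches the current input suffix. Reaching q3 means `110` has been seen, and we stay there forever. Accept from q3.
With 4 states:
        0   1  
>  q0   q0  q1 
   q1   q0  q2 
   q2   q3  q2 
 * q3   q3  q3 
(> = start, * = accepting)

start=q0; accept=q3; q0-0>q0; q0-1>q1; q1-0>q0; q1-1>q2; q2-0>q3; q2-1>q2; q3-0>q3; q3-1>q3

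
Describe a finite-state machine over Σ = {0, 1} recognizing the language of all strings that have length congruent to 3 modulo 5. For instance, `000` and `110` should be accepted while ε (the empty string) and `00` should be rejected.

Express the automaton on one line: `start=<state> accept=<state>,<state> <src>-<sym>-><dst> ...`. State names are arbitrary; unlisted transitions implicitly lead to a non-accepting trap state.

start=q0 accept=q3 q0-0->q1 q0-1->q1 q1-0->q2 q1-1->q2 q2-0->q3 q2-1->q3 q3-0->q4 q3-1->q4 q4-0->q0 q4-1->q0

Count input length modulo 5: every symbol advances one step around the cycle q0 → q1 → q2 → q3 → q4 → q0. Accept at q3.
A 5-state machine:
        0   1  
>  q0   q1  q1 
   q1   q2  q2 
   q2   q3  q3 
 * q3   q4  q4 
   q4   q0  q0 
(> = start, * = accepting)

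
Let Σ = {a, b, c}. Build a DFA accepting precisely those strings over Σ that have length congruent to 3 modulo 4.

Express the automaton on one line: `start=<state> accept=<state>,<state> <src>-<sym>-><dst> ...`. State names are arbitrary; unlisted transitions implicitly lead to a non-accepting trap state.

Only the length mod 4 matters, so use a 4-cycle: from any state, every input symbol moves to the next state, wrapping s3 back to s0. Mark s3 accepting.
4 states suffice.
        a   b   c  
>  s0   s1  s1  s1 
   s1   s2  s2  s2 
   s2   s3  s3  s3 
 * s3   s0  s0  s0 
(> = start, * = accepting)

start=s0 accept=s3 s0-a->s1 s0-b->s1 s0-c->s1 s1-a->s2 s1-b->s2 s1-c->s2 s2-a->s3 s2-b->s3 s2-c->s3 s3-a->s0 s3-b->s0 s3-c->s0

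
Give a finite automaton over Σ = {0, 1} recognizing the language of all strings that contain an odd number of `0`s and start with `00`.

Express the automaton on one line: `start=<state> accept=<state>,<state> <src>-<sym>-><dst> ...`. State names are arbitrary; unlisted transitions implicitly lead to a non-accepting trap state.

Build one automaton per condition and run them in lockstep. One (2 states) tracks the count of `0`s modulo 2; the other (4 states) tracks whether the input so far still matches the prefix `00`. Each combined state is a pair, one component from each; accept when both components accept. Minimizing collapses redundant product states.
        0   1  
>  q0   q1  q2 
   q1   q3  q2 
   q2   q2  q2 
   q3   q4  q3 
 * q4   q3  q4 
(> = start, * = accepting)

start=q0 accept=q4 q0-0->q1 q0-1->q2 q1-0->q3 q1-1->q2 q2-0->q2 q2-1->q2 q3-0->q4 q3-1->q3 q4-0->q3 q4-1->q4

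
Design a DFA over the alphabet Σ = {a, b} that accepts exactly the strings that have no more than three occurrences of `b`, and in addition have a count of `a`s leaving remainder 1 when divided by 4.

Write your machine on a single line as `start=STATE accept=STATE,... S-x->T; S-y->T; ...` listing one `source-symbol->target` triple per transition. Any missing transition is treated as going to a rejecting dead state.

start=S0; accept=S1,S4,S8,S12; S0-a->S1; S0-b->S2; S1-a->S3; S1-b->S4; S2-a->S4; S2-b->S5; S3-a->S6; S3-b->S7; S4-a->S7; S4-b->S8; S5-a->S8; S5-b->S9; S6-a->S0; S6-b->S10; S7-a->S10; S7-b->S11; S8-a->S11; S8-b->S12; S9-a->S12; S9-b->S13; S10-a->S2; S10-b->S14; S11-a->S14; S11-b->S15; S12-a->S15; S12-b->S13; S13-a->S13; S13-b->S13; S14-a->S5; S14-b->S16; S15-a->S16; S15-b->S13; S16-a->S9; S16-b->S13

Handle the two conditions separately and then intersect. The first has 5 states tracking the count of `b`s, saturating at 4; the second has 4 states tracking the count of `a`s modulo 4. A product state is a pair (one from each), accepting exactly when both do. Minimizing collapses redundant product states.
          a    b  
>  S0     S1   S2 
 * S1     S3   S4 
   S2     S4   S5 
   S3     S6   S7 
 * S4     S7   S8 
   S5     S8   S9 
   S6     S0  S10 
   S7    S10  S11 
 * S8    S11  S12 
   S9    S12  S13 
   S10    S2  S14 
   S11   S14  S15 
 * S12   S15  S13 
   S13   S13  S13 
   S14    S5  S16 
   S15   S16  S13 
   S16    S9  S13 
(> = start, * = accepting)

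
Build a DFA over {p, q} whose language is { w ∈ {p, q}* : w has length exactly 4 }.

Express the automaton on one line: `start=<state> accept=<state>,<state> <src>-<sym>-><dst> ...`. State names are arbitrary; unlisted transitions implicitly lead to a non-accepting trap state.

start=S0 accept=S4 S0-p->S1 S0-q->S1 S1-p->S2 S1-q->S2 S2-p->S3 S2-q->S3 S3-p->S4 S3-q->S4 S4-p->S5 S4-q->S5 S5-p->S5 S5-q->S5

Count input length up to 5: every symbol moves from S0 toward S5, which means 'more than 4' and absorbs. Accept from {S4}.
        p   q  
>  S0   S1  S1 
   S1   S2  S2 
   S2   S3  S3 
   S3   S4  S4 
 * S4   S5  S5 
   S5   S5  S5 
(> = start, * = accepting)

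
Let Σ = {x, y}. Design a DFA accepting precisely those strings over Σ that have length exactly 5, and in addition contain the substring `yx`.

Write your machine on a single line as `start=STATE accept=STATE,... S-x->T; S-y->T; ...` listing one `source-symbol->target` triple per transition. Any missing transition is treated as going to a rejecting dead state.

Run two small machines in parallel and take their product. One (7 states) tracks the input length, saturating at 6; the other (3 states) tracks whether and how much of `yx` has been seen. Each combined state is a pair, one component from each; accept when both components accept. Minimizing collapses redundant product states.
13 states suffice.
          x    y  
>  q0     q1   q2 
   q1     q3   q4 
   q2     q5   q4 
   q3     q6   q7 
   q4     q8   q7 
   q5     q8   q8 
   q6     q9  q10 
   q7    q11  q10 
   q8    q11  q11 
   q9     q9   q9 
   q10   q12   q9 
   q11   q12  q12 
 * q12    q9   q9 
(> = start, * = accepting)

start=q0; accept=q12; q0-x->q1; q0-y->q2; q1-x->q3; q1-y->q4; q2-x->q5; q2-y->q4; q3-x->q6; q3-y->q7; q4-x->q8; q4-y->q7; q5-x->q8; q5-y->q8; q6-x->q9; q6-y->q10; q7-x->q11; q7-y->q10; q8-x->q11; q8-y->q11; q9-x->q9; q9-y->q9; q10-x->q12; q10-y->q9; q11-x->q12; q11-y->q12; q12-x->q9; q12-y->q9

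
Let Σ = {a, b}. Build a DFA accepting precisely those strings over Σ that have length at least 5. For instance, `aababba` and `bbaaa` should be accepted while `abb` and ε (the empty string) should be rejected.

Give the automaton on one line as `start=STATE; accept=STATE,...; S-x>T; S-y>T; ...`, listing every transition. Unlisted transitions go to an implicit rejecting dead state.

Count input length up to 6: every symbol moves from q0 toward q6, which means 'more than 5' and absorbs. Accept from {q5, q6}.
A 7-state machine:
        a   b  
>  q0   q1  q1 
   q1   q2  q2 
   q2   q3  q3 
   q3   q4  q4 
   q4   q5  q5 
 * q5   q6  q6 
 * q6   q6  q6 
(> = start, * = accepting)

start=q0; accept=q5,q6; q0-a>q1; q0-b>q1; q1-a>q2; q1-b>q2; q2-a>q3; q2-b>q3; q3-a>q4; q3-b>q4; q4-a>q5; q4-b>q5; q5-a>q6; q5-b>q6; q6-a>q6; q6-b>q6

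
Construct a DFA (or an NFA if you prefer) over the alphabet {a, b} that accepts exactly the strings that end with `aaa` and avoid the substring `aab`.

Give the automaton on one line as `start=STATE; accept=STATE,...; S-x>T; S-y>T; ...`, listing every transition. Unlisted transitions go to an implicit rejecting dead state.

Handle the two conditions separately and then intersect. One (4 states) tracks how much of the suffix `aaa` has currently been matched; the other (4 states) tracks partial matches of the forbidden pattern `aab`. Each combined state is a pair, one component from each; accept when both components accept. After merging equivalent states the machine shrinks.
5 states suffice.
        a   b  
>  q0   q1  q0 
   q1   q2  q0 
   q2   q3  q4 
 * q3   q3  q4 
   q4   q4  q4 
(> = start, * = accepting)

start=q0; accept=q3; q0-a>q1; q0-b>q0; q1-a>q2; q1-b>q0; q2-a>q3; q2-b>q4; q3-a>q3; q3-b>q4; q4-a>q4; q4-b>q4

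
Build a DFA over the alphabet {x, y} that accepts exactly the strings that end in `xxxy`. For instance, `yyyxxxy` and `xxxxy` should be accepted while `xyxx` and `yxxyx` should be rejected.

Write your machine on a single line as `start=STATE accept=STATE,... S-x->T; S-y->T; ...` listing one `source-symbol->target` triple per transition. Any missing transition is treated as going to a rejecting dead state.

start=s0; accept=s4; s0-x->s1; s0-y->s0; s1-x->s2; s1-y->s0; s2-x->s3; s2-y->s0; s3-x->s3; s3-y->s4; s4-x->s1; s4-y->s0

Let each state record the length of the longest suffix of the input read so far that is also a prefix of `xxxy`. s1 means the last symbol is `x`; s2 means the last 2 symbols are `xx`; s3 means the last 3 symbols are `xxx`; s4 means the last 4 symbols are `xxxy`. Accept only at s4, where the string currently ends in `xxxy`.
5 states suffice.
        x   y  
>  s0   s1  s0 
   s1   s2  s0 
   s2   s3  s0 
   s3   s3  s4 
 * s4   s1  s0 
(> = start, * = accepting)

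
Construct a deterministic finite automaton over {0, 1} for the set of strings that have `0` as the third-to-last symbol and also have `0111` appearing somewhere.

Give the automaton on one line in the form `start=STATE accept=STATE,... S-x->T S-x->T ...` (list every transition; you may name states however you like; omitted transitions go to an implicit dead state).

Build one automaton per condition and run them in lockstep. One (15 states) tracks the last 3 symbols read; the other (5 states) tracks whether and how much of `0111` has been seen. Each combined state is a pair, one component from each; accept when both components accept. Equivalent product states are then merged.
With 12 states:
          0    1  
>  s0     s1   s0 
   s1     s1   s2 
   s2     s1   s3 
   s3     s1   s4 
   s4     s5   s4 
   s5     s6   s7 
   s6     s8   s9 
   s7    s10  s11 
 * s8     s8   s9 
 * s9    s10  s11 
 * s10    s6   s7 
 * s11    s5   s4 
(> = start, * = accepting)

start=s0 accept=s8,s9,s10,s11 s0-0->s1 s0-1->s0 s1-0->s1 s1-1->s2 s2-0->s1 s2-1->s3 s3-0->s1 s3-1->s4 s4-0->s5 s4-1->s4 s5-0->s6 s5-1->s7 s6-0->s8 s6-1->s9 s7-0->s10 s7-1->s11 s8-0->s8 s8-1->s9 s9-0->s10 s9-1->s11 s10-0->s6 s10-1->s7 s11-0->s5 s11-1->s4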